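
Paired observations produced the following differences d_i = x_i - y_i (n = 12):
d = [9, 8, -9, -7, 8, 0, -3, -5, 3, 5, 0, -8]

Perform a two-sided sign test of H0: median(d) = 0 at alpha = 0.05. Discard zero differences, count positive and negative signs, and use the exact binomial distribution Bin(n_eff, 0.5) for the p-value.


Step 1: Discard zero differences. Original n = 12; n_eff = number of nonzero differences = 10.
Nonzero differences (with sign): +9, +8, -9, -7, +8, -3, -5, +3, +5, -8
Step 2: Count signs: positive = 5, negative = 5.
Step 3: Under H0: P(positive) = 0.5, so the number of positives S ~ Bin(10, 0.5).
Step 4: Two-sided exact p-value = sum of Bin(10,0.5) probabilities at or below the observed probability = 1.000000.
Step 5: alpha = 0.05. fail to reject H0.

n_eff = 10, pos = 5, neg = 5, p = 1.000000, fail to reject H0.


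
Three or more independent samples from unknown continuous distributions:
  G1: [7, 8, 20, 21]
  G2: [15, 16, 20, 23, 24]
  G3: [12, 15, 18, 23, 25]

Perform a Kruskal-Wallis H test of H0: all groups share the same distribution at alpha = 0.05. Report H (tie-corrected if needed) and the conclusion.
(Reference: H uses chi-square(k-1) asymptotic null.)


Step 1: Combine all N = 14 observations and assign midranks.
sorted (value, group, rank): (7,G1,1), (8,G1,2), (12,G3,3), (15,G2,4.5), (15,G3,4.5), (16,G2,6), (18,G3,7), (20,G1,8.5), (20,G2,8.5), (21,G1,10), (23,G2,11.5), (23,G3,11.5), (24,G2,13), (25,G3,14)
Step 2: Sum ranks within each group.
R_1 = 21.5 (n_1 = 4)
R_2 = 43.5 (n_2 = 5)
R_3 = 40 (n_3 = 5)
Step 3: H = 12/(N(N+1)) * sum(R_i^2/n_i) - 3(N+1)
     = 12/(14*15) * (21.5^2/4 + 43.5^2/5 + 40^2/5) - 3*15
     = 0.057143 * 814.013 - 45
     = 1.515000.
Step 4: Ties present; correction factor C = 1 - 18/(14^3 - 14) = 0.993407. Corrected H = 1.515000 / 0.993407 = 1.525055.
Step 5: Under H0, H ~ chi^2(2); p-value = 0.466486.
Step 6: alpha = 0.05. fail to reject H0.

H = 1.5251, df = 2, p = 0.466486, fail to reject H0.


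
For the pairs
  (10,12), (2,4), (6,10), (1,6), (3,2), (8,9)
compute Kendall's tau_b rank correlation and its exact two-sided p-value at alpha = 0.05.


Step 1: Enumerate the 15 unordered pairs (i,j) with i<j and classify each by sign(x_j-x_i) * sign(y_j-y_i).
  (1,2):dx=-8,dy=-8->C; (1,3):dx=-4,dy=-2->C; (1,4):dx=-9,dy=-6->C; (1,5):dx=-7,dy=-10->C
  (1,6):dx=-2,dy=-3->C; (2,3):dx=+4,dy=+6->C; (2,4):dx=-1,dy=+2->D; (2,5):dx=+1,dy=-2->D
  (2,6):dx=+6,dy=+5->C; (3,4):dx=-5,dy=-4->C; (3,5):dx=-3,dy=-8->C; (3,6):dx=+2,dy=-1->D
  (4,5):dx=+2,dy=-4->D; (4,6):dx=+7,dy=+3->C; (5,6):dx=+5,dy=+7->C
Step 2: C = 11, D = 4, total pairs = 15.
Step 3: tau = (C - D)/(n(n-1)/2) = (11 - 4)/15 = 0.466667.
Step 4: Exact two-sided p-value (enumerate n! = 720 permutations of y under H0): p = 0.272222.
Step 5: alpha = 0.05. fail to reject H0.

tau_b = 0.4667 (C=11, D=4), p = 0.272222, fail to reject H0.


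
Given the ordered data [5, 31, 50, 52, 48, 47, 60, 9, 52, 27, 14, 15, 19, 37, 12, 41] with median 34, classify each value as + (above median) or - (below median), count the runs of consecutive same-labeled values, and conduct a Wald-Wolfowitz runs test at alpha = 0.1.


Step 1: Compute median = 34; label A = above, B = below.
Labels in order: BBAAAAABABBBBABA  (n_A = 8, n_B = 8)
Step 2: Count runs R = 8.
Step 3: Under H0 (random ordering), E[R] = 2*n_A*n_B/(n_A+n_B) + 1 = 2*8*8/16 + 1 = 9.0000.
        Var[R] = 2*n_A*n_B*(2*n_A*n_B - n_A - n_B) / ((n_A+n_B)^2 * (n_A+n_B-1)) = 14336/3840 = 3.7333.
        SD[R] = 1.9322.
Step 4: Continuity-corrected z = (R + 0.5 - E[R]) / SD[R] = (8 + 0.5 - 9.0000) / 1.9322 = -0.2588.
Step 5: Two-sided p-value via normal approximation = 2*(1 - Phi(|z|)) = 0.795809.
Step 6: alpha = 0.1. fail to reject H0.

R = 8, z = -0.2588, p = 0.795809, fail to reject H0.


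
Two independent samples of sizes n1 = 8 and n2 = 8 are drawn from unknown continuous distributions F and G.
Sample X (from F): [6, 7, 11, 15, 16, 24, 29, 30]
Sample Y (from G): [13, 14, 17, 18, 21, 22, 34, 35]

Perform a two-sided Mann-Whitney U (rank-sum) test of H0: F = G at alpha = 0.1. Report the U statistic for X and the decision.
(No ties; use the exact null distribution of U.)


Step 1: Combine and sort all 16 observations; assign midranks.
sorted (value, group): (6,X), (7,X), (11,X), (13,Y), (14,Y), (15,X), (16,X), (17,Y), (18,Y), (21,Y), (22,Y), (24,X), (29,X), (30,X), (34,Y), (35,Y)
ranks: 6->1, 7->2, 11->3, 13->4, 14->5, 15->6, 16->7, 17->8, 18->9, 21->10, 22->11, 24->12, 29->13, 30->14, 34->15, 35->16
Step 2: Rank sum for X: R1 = 1 + 2 + 3 + 6 + 7 + 12 + 13 + 14 = 58.
Step 3: U_X = R1 - n1(n1+1)/2 = 58 - 8*9/2 = 58 - 36 = 22.
       U_Y = n1*n2 - U_X = 64 - 22 = 42.
Step 4: No ties, so the exact null distribution of U (based on enumerating the C(16,8) = 12870 equally likely rank assignments) gives the two-sided p-value.
Step 5: p-value = 0.328205; compare to alpha = 0.1. fail to reject H0.

U_X = 22, p = 0.328205, fail to reject H0 at alpha = 0.1.


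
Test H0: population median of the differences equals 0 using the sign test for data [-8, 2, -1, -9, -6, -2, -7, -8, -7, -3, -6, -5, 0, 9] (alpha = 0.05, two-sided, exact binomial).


Step 1: Discard zero differences. Original n = 14; n_eff = number of nonzero differences = 13.
Nonzero differences (with sign): -8, +2, -1, -9, -6, -2, -7, -8, -7, -3, -6, -5, +9
Step 2: Count signs: positive = 2, negative = 11.
Step 3: Under H0: P(positive) = 0.5, so the number of positives S ~ Bin(13, 0.5).
Step 4: Two-sided exact p-value = sum of Bin(13,0.5) probabilities at or below the observed probability = 0.022461.
Step 5: alpha = 0.05. reject H0.

n_eff = 13, pos = 2, neg = 11, p = 0.022461, reject H0.


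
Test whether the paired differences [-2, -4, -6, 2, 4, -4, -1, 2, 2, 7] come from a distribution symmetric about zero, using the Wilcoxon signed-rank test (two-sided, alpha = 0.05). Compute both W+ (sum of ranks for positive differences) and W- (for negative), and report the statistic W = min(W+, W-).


Step 1: Drop any zero differences (none here) and take |d_i|.
|d| = [2, 4, 6, 2, 4, 4, 1, 2, 2, 7]
Step 2: Midrank |d_i| (ties get averaged ranks).
ranks: |2|->3.5, |4|->7, |6|->9, |2|->3.5, |4|->7, |4|->7, |1|->1, |2|->3.5, |2|->3.5, |7|->10
Step 3: Attach original signs; sum ranks with positive sign and with negative sign.
W+ = 3.5 + 7 + 3.5 + 3.5 + 10 = 27.5
W- = 3.5 + 7 + 9 + 7 + 1 = 27.5
(Check: W+ + W- = 55 should equal n(n+1)/2 = 55.)
Step 4: Test statistic W = min(W+, W-) = 27.5.
Step 5: Ties in |d|, so use the tie-corrected normal approximation.
        E[W] = n(n+1)/4 = 10*11/4 = 27.5.
        Tie groups: |d|=2 (t=4), |d|=4 (t=3); sum(t^3 - t) = 84.
        Var[W] = n(n+1)(2n+1)/24 - sum(t^3-t)/48 = 2310/24 - 84/48 = 94.5.
        z = (W - E[W]) / sqrt(Var[W]) = (27.5 - 27.5) / 9.7211 = 0.0000.
        Two-sided p = 2*Phi(z) = 1.000000.
Step 6: alpha = 0.05. fail to reject H0.

W+ = 27.5, W- = 27.5, W = min = 27.5, p = 1.000000, fail to reject H0.


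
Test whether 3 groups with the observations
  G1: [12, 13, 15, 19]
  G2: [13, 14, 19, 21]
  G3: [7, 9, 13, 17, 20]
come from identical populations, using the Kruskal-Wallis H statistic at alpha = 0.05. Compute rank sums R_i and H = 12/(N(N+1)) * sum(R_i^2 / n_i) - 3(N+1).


Step 1: Combine all N = 13 observations and assign midranks.
sorted (value, group, rank): (7,G3,1), (9,G3,2), (12,G1,3), (13,G1,5), (13,G2,5), (13,G3,5), (14,G2,7), (15,G1,8), (17,G3,9), (19,G1,10.5), (19,G2,10.5), (20,G3,12), (21,G2,13)
Step 2: Sum ranks within each group.
R_1 = 26.5 (n_1 = 4)
R_2 = 35.5 (n_2 = 4)
R_3 = 29 (n_3 = 5)
Step 3: H = 12/(N(N+1)) * sum(R_i^2/n_i) - 3(N+1)
     = 12/(13*14) * (26.5^2/4 + 35.5^2/4 + 29^2/5) - 3*14
     = 0.065934 * 658.825 - 42
     = 1.439011.
Step 4: Ties present; correction factor C = 1 - 30/(13^3 - 13) = 0.986264. Corrected H = 1.439011 / 0.986264 = 1.459053.
Step 5: Under H0, H ~ chi^2(2); p-value = 0.482137.
Step 6: alpha = 0.05. fail to reject H0.

H = 1.4591, df = 2, p = 0.482137, fail to reject H0.


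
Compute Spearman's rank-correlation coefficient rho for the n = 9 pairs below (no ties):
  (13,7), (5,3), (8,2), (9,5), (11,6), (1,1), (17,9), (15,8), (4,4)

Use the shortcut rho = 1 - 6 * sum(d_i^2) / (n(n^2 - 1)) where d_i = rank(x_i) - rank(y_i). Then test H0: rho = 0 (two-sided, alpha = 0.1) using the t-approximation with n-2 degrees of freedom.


Step 1: Rank x and y separately (midranks; no ties here).
rank(x): 13->7, 5->3, 8->4, 9->5, 11->6, 1->1, 17->9, 15->8, 4->2
rank(y): 7->7, 3->3, 2->2, 5->5, 6->6, 1->1, 9->9, 8->8, 4->4
Step 2: d_i = R_x(i) - R_y(i); compute d_i^2.
  (7-7)^2=0, (3-3)^2=0, (4-2)^2=4, (5-5)^2=0, (6-6)^2=0, (1-1)^2=0, (9-9)^2=0, (8-8)^2=0, (2-4)^2=4
sum(d^2) = 8.
Step 3: rho = 1 - 6*8 / (9*(9^2 - 1)) = 1 - 48/720 = 0.933333.
Step 4: Under H0, t = rho * sqrt((n-2)/(1-rho^2)) = 6.8783 ~ t(7).
Step 5: Two-sided p-value from the t-distribution with 7 df = 0.000236.
Step 6: alpha = 0.1. reject H0.

rho = 0.9333, p = 0.000236, reject H0 at alpha = 0.1.


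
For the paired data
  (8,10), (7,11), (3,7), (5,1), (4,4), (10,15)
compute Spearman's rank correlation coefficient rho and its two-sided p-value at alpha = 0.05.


Step 1: Rank x and y separately (midranks; no ties here).
rank(x): 8->5, 7->4, 3->1, 5->3, 4->2, 10->6
rank(y): 10->4, 11->5, 7->3, 1->1, 4->2, 15->6
Step 2: d_i = R_x(i) - R_y(i); compute d_i^2.
  (5-4)^2=1, (4-5)^2=1, (1-3)^2=4, (3-1)^2=4, (2-2)^2=0, (6-6)^2=0
sum(d^2) = 10.
Step 3: rho = 1 - 6*10 / (6*(6^2 - 1)) = 1 - 60/210 = 0.714286.
Step 4: Under H0, t = rho * sqrt((n-2)/(1-rho^2)) = 2.0412 ~ t(4).
Step 5: Two-sided p-value from the t-distribution with 4 df = 0.110787.
Step 6: alpha = 0.05. fail to reject H0.

rho = 0.7143, p = 0.110787, fail to reject H0 at alpha = 0.05.


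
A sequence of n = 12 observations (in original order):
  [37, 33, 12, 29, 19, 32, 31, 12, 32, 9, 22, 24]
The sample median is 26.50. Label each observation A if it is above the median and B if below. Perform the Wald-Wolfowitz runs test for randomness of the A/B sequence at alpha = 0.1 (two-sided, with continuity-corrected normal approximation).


Step 1: Compute median = 26.50; label A = above, B = below.
Labels in order: AABABAABABBB  (n_A = 6, n_B = 6)
Step 2: Count runs R = 8.
Step 3: Under H0 (random ordering), E[R] = 2*n_A*n_B/(n_A+n_B) + 1 = 2*6*6/12 + 1 = 7.0000.
        Var[R] = 2*n_A*n_B*(2*n_A*n_B - n_A - n_B) / ((n_A+n_B)^2 * (n_A+n_B-1)) = 4320/1584 = 2.7273.
        SD[R] = 1.6514.
Step 4: Continuity-corrected z = (R - 0.5 - E[R]) / SD[R] = (8 - 0.5 - 7.0000) / 1.6514 = 0.3028.
Step 5: Two-sided p-value via normal approximation = 2*(1 - Phi(|z|)) = 0.762069.
Step 6: alpha = 0.1. fail to reject H0.

R = 8, z = 0.3028, p = 0.762069, fail to reject H0.


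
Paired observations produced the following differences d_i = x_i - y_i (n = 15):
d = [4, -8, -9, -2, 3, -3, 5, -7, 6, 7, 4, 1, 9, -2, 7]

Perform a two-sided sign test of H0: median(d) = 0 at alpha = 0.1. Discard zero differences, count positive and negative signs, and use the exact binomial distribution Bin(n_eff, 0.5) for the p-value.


Step 1: Discard zero differences. Original n = 15; n_eff = number of nonzero differences = 15.
Nonzero differences (with sign): +4, -8, -9, -2, +3, -3, +5, -7, +6, +7, +4, +1, +9, -2, +7
Step 2: Count signs: positive = 9, negative = 6.
Step 3: Under H0: P(positive) = 0.5, so the number of positives S ~ Bin(15, 0.5).
Step 4: Two-sided exact p-value = sum of Bin(15,0.5) probabilities at or below the observed probability = 0.607239.
Step 5: alpha = 0.1. fail to reject H0.

n_eff = 15, pos = 9, neg = 6, p = 0.607239, fail to reject H0.


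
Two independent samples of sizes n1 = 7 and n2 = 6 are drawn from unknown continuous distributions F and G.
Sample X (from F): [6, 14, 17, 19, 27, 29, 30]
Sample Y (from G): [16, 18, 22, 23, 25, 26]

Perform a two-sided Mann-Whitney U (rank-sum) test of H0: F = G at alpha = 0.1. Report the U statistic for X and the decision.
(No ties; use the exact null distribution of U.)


Step 1: Combine and sort all 13 observations; assign midranks.
sorted (value, group): (6,X), (14,X), (16,Y), (17,X), (18,Y), (19,X), (22,Y), (23,Y), (25,Y), (26,Y), (27,X), (29,X), (30,X)
ranks: 6->1, 14->2, 16->3, 17->4, 18->5, 19->6, 22->7, 23->8, 25->9, 26->10, 27->11, 29->12, 30->13
Step 2: Rank sum for X: R1 = 1 + 2 + 4 + 6 + 11 + 12 + 13 = 49.
Step 3: U_X = R1 - n1(n1+1)/2 = 49 - 7*8/2 = 49 - 28 = 21.
       U_Y = n1*n2 - U_X = 42 - 21 = 21.
Step 4: No ties, so the exact null distribution of U (based on enumerating the C(13,7) = 1716 equally likely rank assignments) gives the two-sided p-value.
Step 5: p-value = 1.000000; compare to alpha = 0.1. fail to reject H0.

U_X = 21, p = 1.000000, fail to reject H0 at alpha = 0.1.


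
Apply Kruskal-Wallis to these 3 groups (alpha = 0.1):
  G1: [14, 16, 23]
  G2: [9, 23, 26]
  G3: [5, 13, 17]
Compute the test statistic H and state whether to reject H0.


Step 1: Combine all N = 9 observations and assign midranks.
sorted (value, group, rank): (5,G3,1), (9,G2,2), (13,G3,3), (14,G1,4), (16,G1,5), (17,G3,6), (23,G1,7.5), (23,G2,7.5), (26,G2,9)
Step 2: Sum ranks within each group.
R_1 = 16.5 (n_1 = 3)
R_2 = 18.5 (n_2 = 3)
R_3 = 10 (n_3 = 3)
Step 3: H = 12/(N(N+1)) * sum(R_i^2/n_i) - 3(N+1)
     = 12/(9*10) * (16.5^2/3 + 18.5^2/3 + 10^2/3) - 3*10
     = 0.133333 * 238.167 - 30
     = 1.755556.
Step 4: Ties present; correction factor C = 1 - 6/(9^3 - 9) = 0.991667. Corrected H = 1.755556 / 0.991667 = 1.770308.
Step 5: Under H0, H ~ chi^2(2); p-value = 0.412651.
Step 6: alpha = 0.1. fail to reject H0.

H = 1.7703, df = 2, p = 0.412651, fail to reject H0.


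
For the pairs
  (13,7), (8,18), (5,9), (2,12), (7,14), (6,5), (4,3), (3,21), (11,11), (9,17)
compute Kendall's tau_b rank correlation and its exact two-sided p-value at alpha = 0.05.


Step 1: Enumerate the 45 unordered pairs (i,j) with i<j and classify each by sign(x_j-x_i) * sign(y_j-y_i).
  (1,2):dx=-5,dy=+11->D; (1,3):dx=-8,dy=+2->D; (1,4):dx=-11,dy=+5->D; (1,5):dx=-6,dy=+7->D
  (1,6):dx=-7,dy=-2->C; (1,7):dx=-9,dy=-4->C; (1,8):dx=-10,dy=+14->D; (1,9):dx=-2,dy=+4->D
  (1,10):dx=-4,dy=+10->D; (2,3):dx=-3,dy=-9->C; (2,4):dx=-6,dy=-6->C; (2,5):dx=-1,dy=-4->C
  (2,6):dx=-2,dy=-13->C; (2,7):dx=-4,dy=-15->C; (2,8):dx=-5,dy=+3->D; (2,9):dx=+3,dy=-7->D
  (2,10):dx=+1,dy=-1->D; (3,4):dx=-3,dy=+3->D; (3,5):dx=+2,dy=+5->C; (3,6):dx=+1,dy=-4->D
  (3,7):dx=-1,dy=-6->C; (3,8):dx=-2,dy=+12->D; (3,9):dx=+6,dy=+2->C; (3,10):dx=+4,dy=+8->C
  (4,5):dx=+5,dy=+2->C; (4,6):dx=+4,dy=-7->D; (4,7):dx=+2,dy=-9->D; (4,8):dx=+1,dy=+9->C
  (4,9):dx=+9,dy=-1->D; (4,10):dx=+7,dy=+5->C; (5,6):dx=-1,dy=-9->C; (5,7):dx=-3,dy=-11->C
  (5,8):dx=-4,dy=+7->D; (5,9):dx=+4,dy=-3->D; (5,10):dx=+2,dy=+3->C; (6,7):dx=-2,dy=-2->C
  (6,8):dx=-3,dy=+16->D; (6,9):dx=+5,dy=+6->C; (6,10):dx=+3,dy=+12->C; (7,8):dx=-1,dy=+18->D
  (7,9):dx=+7,dy=+8->C; (7,10):dx=+5,dy=+14->C; (8,9):dx=+8,dy=-10->D; (8,10):dx=+6,dy=-4->D
  (9,10):dx=-2,dy=+6->D
Step 2: C = 22, D = 23, total pairs = 45.
Step 3: tau = (C - D)/(n(n-1)/2) = (22 - 23)/45 = -0.022222.
Step 4: Exact two-sided p-value (enumerate n! = 3628800 permutations of y under H0): p = 1.000000.
Step 5: alpha = 0.05. fail to reject H0.

tau_b = -0.0222 (C=22, D=23), p = 1.000000, fail to reject H0.


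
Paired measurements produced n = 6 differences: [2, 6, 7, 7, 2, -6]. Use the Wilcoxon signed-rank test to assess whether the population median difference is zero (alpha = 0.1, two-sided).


Step 1: Drop any zero differences (none here) and take |d_i|.
|d| = [2, 6, 7, 7, 2, 6]
Step 2: Midrank |d_i| (ties get averaged ranks).
ranks: |2|->1.5, |6|->3.5, |7|->5.5, |7|->5.5, |2|->1.5, |6|->3.5
Step 3: Attach original signs; sum ranks with positive sign and with negative sign.
W+ = 1.5 + 3.5 + 5.5 + 5.5 + 1.5 = 17.5
W- = 3.5 = 3.5
(Check: W+ + W- = 21 should equal n(n+1)/2 = 21.)
Step 4: Test statistic W = min(W+, W-) = 3.5.
Step 5: Ties in |d|, so use the tie-corrected normal approximation.
        E[W] = n(n+1)/4 = 6*7/4 = 10.5.
        Tie groups: |d|=2 (t=2), |d|=6 (t=2), |d|=7 (t=2); sum(t^3 - t) = 18.
        Var[W] = n(n+1)(2n+1)/24 - sum(t^3-t)/48 = 546/24 - 18/48 = 22.375.
        z = (W - E[W]) / sqrt(Var[W]) = (3.5 - 10.5) / 4.7302 = -1.4798.
        Two-sided p = 2*Phi(z) = 0.138914.
Step 6: alpha = 0.1. fail to reject H0.

W+ = 17.5, W- = 3.5, W = min = 3.5, p = 0.138914, fail to reject H0.


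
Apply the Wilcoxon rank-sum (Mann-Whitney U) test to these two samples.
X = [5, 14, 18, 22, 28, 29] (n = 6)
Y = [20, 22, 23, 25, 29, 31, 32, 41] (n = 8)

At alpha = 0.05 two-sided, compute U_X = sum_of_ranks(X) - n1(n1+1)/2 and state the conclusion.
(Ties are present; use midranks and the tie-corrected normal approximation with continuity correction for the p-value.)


Step 1: Combine and sort all 14 observations; assign midranks.
sorted (value, group): (5,X), (14,X), (18,X), (20,Y), (22,X), (22,Y), (23,Y), (25,Y), (28,X), (29,X), (29,Y), (31,Y), (32,Y), (41,Y)
ranks: 5->1, 14->2, 18->3, 20->4, 22->5.5, 22->5.5, 23->7, 25->8, 28->9, 29->10.5, 29->10.5, 31->12, 32->13, 41->14
Step 2: Rank sum for X: R1 = 1 + 2 + 3 + 5.5 + 9 + 10.5 = 31.
Step 3: U_X = R1 - n1(n1+1)/2 = 31 - 6*7/2 = 31 - 21 = 10.
       U_Y = n1*n2 - U_X = 48 - 10 = 38.
Step 4: Ties are present, so use the tie-corrected normal approximation (with continuity correction) for the p-value.
Step 5: p-value = 0.080692; compare to alpha = 0.05. fail to reject H0.

U_X = 10, p = 0.080692, fail to reject H0 at alpha = 0.05.


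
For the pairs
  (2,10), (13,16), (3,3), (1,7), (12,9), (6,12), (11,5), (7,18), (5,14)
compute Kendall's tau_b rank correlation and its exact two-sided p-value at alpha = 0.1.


Step 1: Enumerate the 36 unordered pairs (i,j) with i<j and classify each by sign(x_j-x_i) * sign(y_j-y_i).
  (1,2):dx=+11,dy=+6->C; (1,3):dx=+1,dy=-7->D; (1,4):dx=-1,dy=-3->C; (1,5):dx=+10,dy=-1->D
  (1,6):dx=+4,dy=+2->C; (1,7):dx=+9,dy=-5->D; (1,8):dx=+5,dy=+8->C; (1,9):dx=+3,dy=+4->C
  (2,3):dx=-10,dy=-13->C; (2,4):dx=-12,dy=-9->C; (2,5):dx=-1,dy=-7->C; (2,6):dx=-7,dy=-4->C
  (2,7):dx=-2,dy=-11->C; (2,8):dx=-6,dy=+2->D; (2,9):dx=-8,dy=-2->C; (3,4):dx=-2,dy=+4->D
  (3,5):dx=+9,dy=+6->C; (3,6):dx=+3,dy=+9->C; (3,7):dx=+8,dy=+2->C; (3,8):dx=+4,dy=+15->C
  (3,9):dx=+2,dy=+11->C; (4,5):dx=+11,dy=+2->C; (4,6):dx=+5,dy=+5->C; (4,7):dx=+10,dy=-2->D
  (4,8):dx=+6,dy=+11->C; (4,9):dx=+4,dy=+7->C; (5,6):dx=-6,dy=+3->D; (5,7):dx=-1,dy=-4->C
  (5,8):dx=-5,dy=+9->D; (5,9):dx=-7,dy=+5->D; (6,7):dx=+5,dy=-7->D; (6,8):dx=+1,dy=+6->C
  (6,9):dx=-1,dy=+2->D; (7,8):dx=-4,dy=+13->D; (7,9):dx=-6,dy=+9->D; (8,9):dx=-2,dy=-4->C
Step 2: C = 23, D = 13, total pairs = 36.
Step 3: tau = (C - D)/(n(n-1)/2) = (23 - 13)/36 = 0.277778.
Step 4: Exact two-sided p-value (enumerate n! = 362880 permutations of y under H0): p = 0.358488.
Step 5: alpha = 0.1. fail to reject H0.

tau_b = 0.2778 (C=23, D=13), p = 0.358488, fail to reject H0.


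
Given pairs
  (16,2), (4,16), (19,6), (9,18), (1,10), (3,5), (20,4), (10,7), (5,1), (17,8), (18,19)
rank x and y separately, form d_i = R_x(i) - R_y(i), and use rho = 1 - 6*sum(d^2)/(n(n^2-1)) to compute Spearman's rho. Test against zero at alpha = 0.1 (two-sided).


Step 1: Rank x and y separately (midranks; no ties here).
rank(x): 16->7, 4->3, 19->10, 9->5, 1->1, 3->2, 20->11, 10->6, 5->4, 17->8, 18->9
rank(y): 2->2, 16->9, 6->5, 18->10, 10->8, 5->4, 4->3, 7->6, 1->1, 8->7, 19->11
Step 2: d_i = R_x(i) - R_y(i); compute d_i^2.
  (7-2)^2=25, (3-9)^2=36, (10-5)^2=25, (5-10)^2=25, (1-8)^2=49, (2-4)^2=4, (11-3)^2=64, (6-6)^2=0, (4-1)^2=9, (8-7)^2=1, (9-11)^2=4
sum(d^2) = 242.
Step 3: rho = 1 - 6*242 / (11*(11^2 - 1)) = 1 - 1452/1320 = -0.100000.
Step 4: Under H0, t = rho * sqrt((n-2)/(1-rho^2)) = -0.3015 ~ t(9).
Step 5: Two-sided p-value from the t-distribution with 9 df = 0.769875.
Step 6: alpha = 0.1. fail to reject H0.

rho = -0.1000, p = 0.769875, fail to reject H0 at alpha = 0.1.


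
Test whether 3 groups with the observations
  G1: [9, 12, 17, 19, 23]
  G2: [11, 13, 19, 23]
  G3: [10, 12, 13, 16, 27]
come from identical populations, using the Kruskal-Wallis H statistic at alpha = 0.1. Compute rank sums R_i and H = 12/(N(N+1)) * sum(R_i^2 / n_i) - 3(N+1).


Step 1: Combine all N = 14 observations and assign midranks.
sorted (value, group, rank): (9,G1,1), (10,G3,2), (11,G2,3), (12,G1,4.5), (12,G3,4.5), (13,G2,6.5), (13,G3,6.5), (16,G3,8), (17,G1,9), (19,G1,10.5), (19,G2,10.5), (23,G1,12.5), (23,G2,12.5), (27,G3,14)
Step 2: Sum ranks within each group.
R_1 = 37.5 (n_1 = 5)
R_2 = 32.5 (n_2 = 4)
R_3 = 35 (n_3 = 5)
Step 3: H = 12/(N(N+1)) * sum(R_i^2/n_i) - 3(N+1)
     = 12/(14*15) * (37.5^2/5 + 32.5^2/4 + 35^2/5) - 3*15
     = 0.057143 * 790.312 - 45
     = 0.160714.
Step 4: Ties present; correction factor C = 1 - 24/(14^3 - 14) = 0.991209. Corrected H = 0.160714 / 0.991209 = 0.162140.
Step 5: Under H0, H ~ chi^2(2); p-value = 0.922129.
Step 6: alpha = 0.1. fail to reject H0.

H = 0.1621, df = 2, p = 0.922129, fail to reject H0.


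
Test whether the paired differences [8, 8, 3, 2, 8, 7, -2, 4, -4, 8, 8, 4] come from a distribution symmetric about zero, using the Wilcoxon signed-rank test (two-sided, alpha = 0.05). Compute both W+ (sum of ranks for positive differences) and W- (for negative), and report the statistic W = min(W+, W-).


Step 1: Drop any zero differences (none here) and take |d_i|.
|d| = [8, 8, 3, 2, 8, 7, 2, 4, 4, 8, 8, 4]
Step 2: Midrank |d_i| (ties get averaged ranks).
ranks: |8|->10, |8|->10, |3|->3, |2|->1.5, |8|->10, |7|->7, |2|->1.5, |4|->5, |4|->5, |8|->10, |8|->10, |4|->5
Step 3: Attach original signs; sum ranks with positive sign and with negative sign.
W+ = 10 + 10 + 3 + 1.5 + 10 + 7 + 5 + 10 + 10 + 5 = 71.5
W- = 1.5 + 5 = 6.5
(Check: W+ + W- = 78 should equal n(n+1)/2 = 78.)
Step 4: Test statistic W = min(W+, W-) = 6.5.
Step 5: Ties in |d|, so use the tie-corrected normal approximation.
        E[W] = n(n+1)/4 = 12*13/4 = 39.
        Tie groups: |d|=2 (t=2), |d|=4 (t=3), |d|=8 (t=5); sum(t^3 - t) = 150.
        Var[W] = n(n+1)(2n+1)/24 - sum(t^3-t)/48 = 3900/24 - 150/48 = 159.375.
        z = (W - E[W]) / sqrt(Var[W]) = (6.5 - 39) / 12.6244 = -2.5744.
        Two-sided p = 2*Phi(z) = 0.010042.
Step 6: alpha = 0.05. reject H0.

W+ = 71.5, W- = 6.5, W = min = 6.5, p = 0.010042, reject H0.


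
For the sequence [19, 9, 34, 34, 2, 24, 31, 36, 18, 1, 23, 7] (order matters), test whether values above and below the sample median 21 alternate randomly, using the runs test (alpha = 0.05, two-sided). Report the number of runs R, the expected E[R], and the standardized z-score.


Step 1: Compute median = 21; label A = above, B = below.
Labels in order: BBAABAAABBAB  (n_A = 6, n_B = 6)
Step 2: Count runs R = 7.
Step 3: Under H0 (random ordering), E[R] = 2*n_A*n_B/(n_A+n_B) + 1 = 2*6*6/12 + 1 = 7.0000.
        Var[R] = 2*n_A*n_B*(2*n_A*n_B - n_A - n_B) / ((n_A+n_B)^2 * (n_A+n_B-1)) = 4320/1584 = 2.7273.
        SD[R] = 1.6514.
Step 4: R = E[R], so z = 0 with no continuity correction.
Step 5: Two-sided p-value via normal approximation = 2*(1 - Phi(|z|)) = 1.000000.
Step 6: alpha = 0.05. fail to reject H0.

R = 7, z = 0.0000, p = 1.000000, fail to reject H0.


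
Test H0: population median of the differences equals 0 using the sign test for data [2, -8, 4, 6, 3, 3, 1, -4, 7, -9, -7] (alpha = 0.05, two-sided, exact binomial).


Step 1: Discard zero differences. Original n = 11; n_eff = number of nonzero differences = 11.
Nonzero differences (with sign): +2, -8, +4, +6, +3, +3, +1, -4, +7, -9, -7
Step 2: Count signs: positive = 7, negative = 4.
Step 3: Under H0: P(positive) = 0.5, so the number of positives S ~ Bin(11, 0.5).
Step 4: Two-sided exact p-value = sum of Bin(11,0.5) probabilities at or below the observed probability = 0.548828.
Step 5: alpha = 0.05. fail to reject H0.

n_eff = 11, pos = 7, neg = 4, p = 0.548828, fail to reject H0.


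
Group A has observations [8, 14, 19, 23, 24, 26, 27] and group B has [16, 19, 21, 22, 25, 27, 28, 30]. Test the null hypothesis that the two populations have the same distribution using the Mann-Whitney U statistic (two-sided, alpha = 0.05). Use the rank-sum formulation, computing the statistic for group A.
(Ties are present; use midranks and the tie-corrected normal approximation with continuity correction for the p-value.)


Step 1: Combine and sort all 15 observations; assign midranks.
sorted (value, group): (8,X), (14,X), (16,Y), (19,X), (19,Y), (21,Y), (22,Y), (23,X), (24,X), (25,Y), (26,X), (27,X), (27,Y), (28,Y), (30,Y)
ranks: 8->1, 14->2, 16->3, 19->4.5, 19->4.5, 21->6, 22->7, 23->8, 24->9, 25->10, 26->11, 27->12.5, 27->12.5, 28->14, 30->15
Step 2: Rank sum for X: R1 = 1 + 2 + 4.5 + 8 + 9 + 11 + 12.5 = 48.
Step 3: U_X = R1 - n1(n1+1)/2 = 48 - 7*8/2 = 48 - 28 = 20.
       U_Y = n1*n2 - U_X = 56 - 20 = 36.
Step 4: Ties are present, so use the tie-corrected normal approximation (with continuity correction) for the p-value.
Step 5: p-value = 0.384568; compare to alpha = 0.05. fail to reject H0.

U_X = 20, p = 0.384568, fail to reject H0 at alpha = 0.05.


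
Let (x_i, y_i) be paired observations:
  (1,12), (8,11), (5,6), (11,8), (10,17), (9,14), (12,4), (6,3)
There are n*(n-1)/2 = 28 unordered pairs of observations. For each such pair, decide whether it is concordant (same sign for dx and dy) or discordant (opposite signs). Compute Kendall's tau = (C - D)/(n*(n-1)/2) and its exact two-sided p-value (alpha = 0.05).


Step 1: Enumerate the 28 unordered pairs (i,j) with i<j and classify each by sign(x_j-x_i) * sign(y_j-y_i).
  (1,2):dx=+7,dy=-1->D; (1,3):dx=+4,dy=-6->D; (1,4):dx=+10,dy=-4->D; (1,5):dx=+9,dy=+5->C
  (1,6):dx=+8,dy=+2->C; (1,7):dx=+11,dy=-8->D; (1,8):dx=+5,dy=-9->D; (2,3):dx=-3,dy=-5->C
  (2,4):dx=+3,dy=-3->D; (2,5):dx=+2,dy=+6->C; (2,6):dx=+1,dy=+3->C; (2,7):dx=+4,dy=-7->D
  (2,8):dx=-2,dy=-8->C; (3,4):dx=+6,dy=+2->C; (3,5):dx=+5,dy=+11->C; (3,6):dx=+4,dy=+8->C
  (3,7):dx=+7,dy=-2->D; (3,8):dx=+1,dy=-3->D; (4,5):dx=-1,dy=+9->D; (4,6):dx=-2,dy=+6->D
  (4,7):dx=+1,dy=-4->D; (4,8):dx=-5,dy=-5->C; (5,6):dx=-1,dy=-3->C; (5,7):dx=+2,dy=-13->D
  (5,8):dx=-4,dy=-14->C; (6,7):dx=+3,dy=-10->D; (6,8):dx=-3,dy=-11->C; (7,8):dx=-6,dy=-1->C
Step 2: C = 14, D = 14, total pairs = 28.
Step 3: tau = (C - D)/(n(n-1)/2) = (14 - 14)/28 = 0.000000.
Step 4: Exact two-sided p-value (enumerate n! = 40320 permutations of y under H0): p = 1.000000.
Step 5: alpha = 0.05. fail to reject H0.

tau_b = 0.0000 (C=14, D=14), p = 1.000000, fail to reject H0.


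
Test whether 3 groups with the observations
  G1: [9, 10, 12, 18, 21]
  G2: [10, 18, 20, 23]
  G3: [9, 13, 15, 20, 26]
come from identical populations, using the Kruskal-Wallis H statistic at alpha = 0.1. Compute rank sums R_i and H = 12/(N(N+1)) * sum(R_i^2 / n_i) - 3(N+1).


Step 1: Combine all N = 14 observations and assign midranks.
sorted (value, group, rank): (9,G1,1.5), (9,G3,1.5), (10,G1,3.5), (10,G2,3.5), (12,G1,5), (13,G3,6), (15,G3,7), (18,G1,8.5), (18,G2,8.5), (20,G2,10.5), (20,G3,10.5), (21,G1,12), (23,G2,13), (26,G3,14)
Step 2: Sum ranks within each group.
R_1 = 30.5 (n_1 = 5)
R_2 = 35.5 (n_2 = 4)
R_3 = 39 (n_3 = 5)
Step 3: H = 12/(N(N+1)) * sum(R_i^2/n_i) - 3(N+1)
     = 12/(14*15) * (30.5^2/5 + 35.5^2/4 + 39^2/5) - 3*15
     = 0.057143 * 805.312 - 45
     = 1.017857.
Step 4: Ties present; correction factor C = 1 - 24/(14^3 - 14) = 0.991209. Corrected H = 1.017857 / 0.991209 = 1.026885.
Step 5: Under H0, H ~ chi^2(2); p-value = 0.598432.
Step 6: alpha = 0.1. fail to reject H0.

H = 1.0269, df = 2, p = 0.598432, fail to reject H0.


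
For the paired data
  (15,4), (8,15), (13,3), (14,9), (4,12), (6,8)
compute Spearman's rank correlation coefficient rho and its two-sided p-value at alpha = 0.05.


Step 1: Rank x and y separately (midranks; no ties here).
rank(x): 15->6, 8->3, 13->4, 14->5, 4->1, 6->2
rank(y): 4->2, 15->6, 3->1, 9->4, 12->5, 8->3
Step 2: d_i = R_x(i) - R_y(i); compute d_i^2.
  (6-2)^2=16, (3-6)^2=9, (4-1)^2=9, (5-4)^2=1, (1-5)^2=16, (2-3)^2=1
sum(d^2) = 52.
Step 3: rho = 1 - 6*52 / (6*(6^2 - 1)) = 1 - 312/210 = -0.485714.
Step 4: Under H0, t = rho * sqrt((n-2)/(1-rho^2)) = -1.1113 ~ t(4).
Step 5: Two-sided p-value from the t-distribution with 4 df = 0.328723.
Step 6: alpha = 0.05. fail to reject H0.

rho = -0.4857, p = 0.328723, fail to reject H0 at alpha = 0.05.


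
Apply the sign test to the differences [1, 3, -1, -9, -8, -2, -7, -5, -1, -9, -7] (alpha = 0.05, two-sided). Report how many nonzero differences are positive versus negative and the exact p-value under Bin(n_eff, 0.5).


Step 1: Discard zero differences. Original n = 11; n_eff = number of nonzero differences = 11.
Nonzero differences (with sign): +1, +3, -1, -9, -8, -2, -7, -5, -1, -9, -7
Step 2: Count signs: positive = 2, negative = 9.
Step 3: Under H0: P(positive) = 0.5, so the number of positives S ~ Bin(11, 0.5).
Step 4: Two-sided exact p-value = sum of Bin(11,0.5) probabilities at or below the observed probability = 0.065430.
Step 5: alpha = 0.05. fail to reject H0.

n_eff = 11, pos = 2, neg = 9, p = 0.065430, fail to reject H0.


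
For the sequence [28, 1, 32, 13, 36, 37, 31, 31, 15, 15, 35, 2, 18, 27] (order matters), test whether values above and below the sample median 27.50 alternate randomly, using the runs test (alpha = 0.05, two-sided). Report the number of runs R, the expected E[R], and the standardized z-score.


Step 1: Compute median = 27.50; label A = above, B = below.
Labels in order: ABABAAAABBABBB  (n_A = 7, n_B = 7)
Step 2: Count runs R = 8.
Step 3: Under H0 (random ordering), E[R] = 2*n_A*n_B/(n_A+n_B) + 1 = 2*7*7/14 + 1 = 8.0000.
        Var[R] = 2*n_A*n_B*(2*n_A*n_B - n_A - n_B) / ((n_A+n_B)^2 * (n_A+n_B-1)) = 8232/2548 = 3.2308.
        SD[R] = 1.7974.
Step 4: R = E[R], so z = 0 with no continuity correction.
Step 5: Two-sided p-value via normal approximation = 2*(1 - Phi(|z|)) = 1.000000.
Step 6: alpha = 0.05. fail to reject H0.

R = 8, z = 0.0000, p = 1.000000, fail to reject H0.


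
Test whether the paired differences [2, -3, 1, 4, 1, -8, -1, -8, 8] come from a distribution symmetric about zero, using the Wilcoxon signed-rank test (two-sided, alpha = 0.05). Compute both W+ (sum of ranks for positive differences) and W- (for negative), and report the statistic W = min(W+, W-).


Step 1: Drop any zero differences (none here) and take |d_i|.
|d| = [2, 3, 1, 4, 1, 8, 1, 8, 8]
Step 2: Midrank |d_i| (ties get averaged ranks).
ranks: |2|->4, |3|->5, |1|->2, |4|->6, |1|->2, |8|->8, |1|->2, |8|->8, |8|->8
Step 3: Attach original signs; sum ranks with positive sign and with negative sign.
W+ = 4 + 2 + 6 + 2 + 8 = 22
W- = 5 + 8 + 2 + 8 = 23
(Check: W+ + W- = 45 should equal n(n+1)/2 = 45.)
Step 4: Test statistic W = min(W+, W-) = 22.
Step 5: Ties in |d|, so use the tie-corrected normal approximation.
        E[W] = n(n+1)/4 = 9*10/4 = 22.5.
        Tie groups: |d|=1 (t=3), |d|=8 (t=3); sum(t^3 - t) = 48.
        Var[W] = n(n+1)(2n+1)/24 - sum(t^3-t)/48 = 1710/24 - 48/48 = 70.25.
        z = (W - E[W]) / sqrt(Var[W]) = (22 - 22.5) / 8.3815 = -0.0597.
        Two-sided p = 2*Phi(z) = 0.952430.
Step 6: alpha = 0.05. fail to reject H0.

W+ = 22, W- = 23, W = min = 22, p = 0.952430, fail to reject H0.


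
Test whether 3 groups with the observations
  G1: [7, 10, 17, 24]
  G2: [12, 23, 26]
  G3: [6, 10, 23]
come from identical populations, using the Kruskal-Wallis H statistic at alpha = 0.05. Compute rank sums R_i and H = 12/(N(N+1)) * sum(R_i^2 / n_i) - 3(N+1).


Step 1: Combine all N = 10 observations and assign midranks.
sorted (value, group, rank): (6,G3,1), (7,G1,2), (10,G1,3.5), (10,G3,3.5), (12,G2,5), (17,G1,6), (23,G2,7.5), (23,G3,7.5), (24,G1,9), (26,G2,10)
Step 2: Sum ranks within each group.
R_1 = 20.5 (n_1 = 4)
R_2 = 22.5 (n_2 = 3)
R_3 = 12 (n_3 = 3)
Step 3: H = 12/(N(N+1)) * sum(R_i^2/n_i) - 3(N+1)
     = 12/(10*11) * (20.5^2/4 + 22.5^2/3 + 12^2/3) - 3*11
     = 0.109091 * 321.812 - 33
     = 2.106818.
Step 4: Ties present; correction factor C = 1 - 12/(10^3 - 10) = 0.987879. Corrected H = 2.106818 / 0.987879 = 2.132669.
Step 5: Under H0, H ~ chi^2(2); p-value = 0.344268.
Step 6: alpha = 0.05. fail to reject H0.

H = 2.1327, df = 2, p = 0.344268, fail to reject H0.


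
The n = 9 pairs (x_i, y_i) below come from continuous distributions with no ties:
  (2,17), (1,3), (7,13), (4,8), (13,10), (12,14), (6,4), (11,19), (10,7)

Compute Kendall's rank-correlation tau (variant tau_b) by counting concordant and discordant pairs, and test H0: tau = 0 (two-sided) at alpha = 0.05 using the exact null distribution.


Step 1: Enumerate the 36 unordered pairs (i,j) with i<j and classify each by sign(x_j-x_i) * sign(y_j-y_i).
  (1,2):dx=-1,dy=-14->C; (1,3):dx=+5,dy=-4->D; (1,4):dx=+2,dy=-9->D; (1,5):dx=+11,dy=-7->D
  (1,6):dx=+10,dy=-3->D; (1,7):dx=+4,dy=-13->D; (1,8):dx=+9,dy=+2->C; (1,9):dx=+8,dy=-10->D
  (2,3):dx=+6,dy=+10->C; (2,4):dx=+3,dy=+5->C; (2,5):dx=+12,dy=+7->C; (2,6):dx=+11,dy=+11->C
  (2,7):dx=+5,dy=+1->C; (2,8):dx=+10,dy=+16->C; (2,9):dx=+9,dy=+4->C; (3,4):dx=-3,dy=-5->C
  (3,5):dx=+6,dy=-3->D; (3,6):dx=+5,dy=+1->C; (3,7):dx=-1,dy=-9->C; (3,8):dx=+4,dy=+6->C
  (3,9):dx=+3,dy=-6->D; (4,5):dx=+9,dy=+2->C; (4,6):dx=+8,dy=+6->C; (4,7):dx=+2,dy=-4->D
  (4,8):dx=+7,dy=+11->C; (4,9):dx=+6,dy=-1->D; (5,6):dx=-1,dy=+4->D; (5,7):dx=-7,dy=-6->C
  (5,8):dx=-2,dy=+9->D; (5,9):dx=-3,dy=-3->C; (6,7):dx=-6,dy=-10->C; (6,8):dx=-1,dy=+5->D
  (6,9):dx=-2,dy=-7->C; (7,8):dx=+5,dy=+15->C; (7,9):dx=+4,dy=+3->C; (8,9):dx=-1,dy=-12->C
Step 2: C = 23, D = 13, total pairs = 36.
Step 3: tau = (C - D)/(n(n-1)/2) = (23 - 13)/36 = 0.277778.
Step 4: Exact two-sided p-value (enumerate n! = 362880 permutations of y under H0): p = 0.358488.
Step 5: alpha = 0.05. fail to reject H0.

tau_b = 0.2778 (C=23, D=13), p = 0.358488, fail to reject H0.


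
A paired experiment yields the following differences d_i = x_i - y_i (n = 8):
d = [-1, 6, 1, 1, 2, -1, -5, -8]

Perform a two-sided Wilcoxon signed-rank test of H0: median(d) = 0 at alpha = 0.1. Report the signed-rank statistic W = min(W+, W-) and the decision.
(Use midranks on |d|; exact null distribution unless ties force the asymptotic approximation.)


Step 1: Drop any zero differences (none here) and take |d_i|.
|d| = [1, 6, 1, 1, 2, 1, 5, 8]
Step 2: Midrank |d_i| (ties get averaged ranks).
ranks: |1|->2.5, |6|->7, |1|->2.5, |1|->2.5, |2|->5, |1|->2.5, |5|->6, |8|->8
Step 3: Attach original signs; sum ranks with positive sign and with negative sign.
W+ = 7 + 2.5 + 2.5 + 5 = 17
W- = 2.5 + 2.5 + 6 + 8 = 19
(Check: W+ + W- = 36 should equal n(n+1)/2 = 36.)
Step 4: Test statistic W = min(W+, W-) = 17.
Step 5: Ties in |d|, so use the tie-corrected normal approximation.
        E[W] = n(n+1)/4 = 8*9/4 = 18.
        Tie groups: |d|=1 (t=4); sum(t^3 - t) = 60.
        Var[W] = n(n+1)(2n+1)/24 - sum(t^3-t)/48 = 1224/24 - 60/48 = 49.75.
        z = (W - E[W]) / sqrt(Var[W]) = (17 - 18) / 7.0534 = -0.1418.
        Two-sided p = 2*Phi(z) = 0.887257.
Step 6: alpha = 0.1. fail to reject H0.

W+ = 17, W- = 19, W = min = 17, p = 0.887257, fail to reject H0.


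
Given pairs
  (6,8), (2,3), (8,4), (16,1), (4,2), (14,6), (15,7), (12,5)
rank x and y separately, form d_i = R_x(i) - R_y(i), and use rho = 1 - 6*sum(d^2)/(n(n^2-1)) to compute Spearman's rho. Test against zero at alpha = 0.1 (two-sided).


Step 1: Rank x and y separately (midranks; no ties here).
rank(x): 6->3, 2->1, 8->4, 16->8, 4->2, 14->6, 15->7, 12->5
rank(y): 8->8, 3->3, 4->4, 1->1, 2->2, 6->6, 7->7, 5->5
Step 2: d_i = R_x(i) - R_y(i); compute d_i^2.
  (3-8)^2=25, (1-3)^2=4, (4-4)^2=0, (8-1)^2=49, (2-2)^2=0, (6-6)^2=0, (7-7)^2=0, (5-5)^2=0
sum(d^2) = 78.
Step 3: rho = 1 - 6*78 / (8*(8^2 - 1)) = 1 - 468/504 = 0.071429.
Step 4: Under H0, t = rho * sqrt((n-2)/(1-rho^2)) = 0.1754 ~ t(6).
Step 5: Two-sided p-value from the t-distribution with 6 df = 0.866526.
Step 6: alpha = 0.1. fail to reject H0.

rho = 0.0714, p = 0.866526, fail to reject H0 at alpha = 0.1.


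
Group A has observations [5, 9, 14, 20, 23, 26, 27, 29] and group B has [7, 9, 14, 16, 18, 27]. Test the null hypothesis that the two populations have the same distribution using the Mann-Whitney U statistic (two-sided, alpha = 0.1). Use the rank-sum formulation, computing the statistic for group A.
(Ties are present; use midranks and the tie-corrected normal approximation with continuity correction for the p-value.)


Step 1: Combine and sort all 14 observations; assign midranks.
sorted (value, group): (5,X), (7,Y), (9,X), (9,Y), (14,X), (14,Y), (16,Y), (18,Y), (20,X), (23,X), (26,X), (27,X), (27,Y), (29,X)
ranks: 5->1, 7->2, 9->3.5, 9->3.5, 14->5.5, 14->5.5, 16->7, 18->8, 20->9, 23->10, 26->11, 27->12.5, 27->12.5, 29->14
Step 2: Rank sum for X: R1 = 1 + 3.5 + 5.5 + 9 + 10 + 11 + 12.5 + 14 = 66.5.
Step 3: U_X = R1 - n1(n1+1)/2 = 66.5 - 8*9/2 = 66.5 - 36 = 30.5.
       U_Y = n1*n2 - U_X = 48 - 30.5 = 17.5.
Step 4: Ties are present, so use the tie-corrected normal approximation (with continuity correction) for the p-value.
Step 5: p-value = 0.437063; compare to alpha = 0.1. fail to reject H0.

U_X = 30.5, p = 0.437063, fail to reject H0 at alpha = 0.1.


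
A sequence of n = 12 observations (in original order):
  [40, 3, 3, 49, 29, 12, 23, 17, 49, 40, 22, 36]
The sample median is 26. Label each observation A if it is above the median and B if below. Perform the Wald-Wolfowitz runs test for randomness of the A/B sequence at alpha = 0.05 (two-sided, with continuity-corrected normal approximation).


Step 1: Compute median = 26; label A = above, B = below.
Labels in order: ABBAABBBAABA  (n_A = 6, n_B = 6)
Step 2: Count runs R = 7.
Step 3: Under H0 (random ordering), E[R] = 2*n_A*n_B/(n_A+n_B) + 1 = 2*6*6/12 + 1 = 7.0000.
        Var[R] = 2*n_A*n_B*(2*n_A*n_B - n_A - n_B) / ((n_A+n_B)^2 * (n_A+n_B-1)) = 4320/1584 = 2.7273.
        SD[R] = 1.6514.
Step 4: R = E[R], so z = 0 with no continuity correction.
Step 5: Two-sided p-value via normal approximation = 2*(1 - Phi(|z|)) = 1.000000.
Step 6: alpha = 0.05. fail to reject H0.

R = 7, z = 0.0000, p = 1.000000, fail to reject H0.


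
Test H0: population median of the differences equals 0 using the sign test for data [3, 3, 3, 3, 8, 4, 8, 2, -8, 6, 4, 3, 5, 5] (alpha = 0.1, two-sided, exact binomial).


Step 1: Discard zero differences. Original n = 14; n_eff = number of nonzero differences = 14.
Nonzero differences (with sign): +3, +3, +3, +3, +8, +4, +8, +2, -8, +6, +4, +3, +5, +5
Step 2: Count signs: positive = 13, negative = 1.
Step 3: Under H0: P(positive) = 0.5, so the number of positives S ~ Bin(14, 0.5).
Step 4: Two-sided exact p-value = sum of Bin(14,0.5) probabilities at or below the observed probability = 0.001831.
Step 5: alpha = 0.1. reject H0.

n_eff = 14, pos = 13, neg = 1, p = 0.001831, reject H0.


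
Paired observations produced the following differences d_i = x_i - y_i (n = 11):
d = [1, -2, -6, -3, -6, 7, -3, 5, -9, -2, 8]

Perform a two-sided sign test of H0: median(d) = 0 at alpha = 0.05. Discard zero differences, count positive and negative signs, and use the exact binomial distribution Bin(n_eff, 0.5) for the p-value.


Step 1: Discard zero differences. Original n = 11; n_eff = number of nonzero differences = 11.
Nonzero differences (with sign): +1, -2, -6, -3, -6, +7, -3, +5, -9, -2, +8
Step 2: Count signs: positive = 4, negative = 7.
Step 3: Under H0: P(positive) = 0.5, so the number of positives S ~ Bin(11, 0.5).
Step 4: Two-sided exact p-value = sum of Bin(11,0.5) probabilities at or below the observed probability = 0.548828.
Step 5: alpha = 0.05. fail to reject H0.

n_eff = 11, pos = 4, neg = 7, p = 0.548828, fail to reject H0.


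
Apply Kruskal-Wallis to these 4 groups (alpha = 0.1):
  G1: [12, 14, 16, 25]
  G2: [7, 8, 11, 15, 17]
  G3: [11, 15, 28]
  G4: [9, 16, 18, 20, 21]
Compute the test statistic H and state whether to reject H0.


Step 1: Combine all N = 17 observations and assign midranks.
sorted (value, group, rank): (7,G2,1), (8,G2,2), (9,G4,3), (11,G2,4.5), (11,G3,4.5), (12,G1,6), (14,G1,7), (15,G2,8.5), (15,G3,8.5), (16,G1,10.5), (16,G4,10.5), (17,G2,12), (18,G4,13), (20,G4,14), (21,G4,15), (25,G1,16), (28,G3,17)
Step 2: Sum ranks within each group.
R_1 = 39.5 (n_1 = 4)
R_2 = 28 (n_2 = 5)
R_3 = 30 (n_3 = 3)
R_4 = 55.5 (n_4 = 5)
Step 3: H = 12/(N(N+1)) * sum(R_i^2/n_i) - 3(N+1)
     = 12/(17*18) * (39.5^2/4 + 28^2/5 + 30^2/3 + 55.5^2/5) - 3*18
     = 0.039216 * 1462.91 - 54
     = 3.369118.
Step 4: Ties present; correction factor C = 1 - 18/(17^3 - 17) = 0.996324. Corrected H = 3.369118 / 0.996324 = 3.381550.
Step 5: Under H0, H ~ chi^2(3); p-value = 0.336453.
Step 6: alpha = 0.1. fail to reject H0.

H = 3.3815, df = 3, p = 0.336453, fail to reject H0.
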